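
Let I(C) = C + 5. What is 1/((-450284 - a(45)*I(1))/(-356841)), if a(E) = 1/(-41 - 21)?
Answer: 11062071/13958801 ≈ 0.79248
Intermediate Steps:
a(E) = -1/62 (a(E) = 1/(-62) = -1/62)
I(C) = 5 + C
1/((-450284 - a(45)*I(1))/(-356841)) = 1/((-450284 - (-1)*(5 + 1)/62)/(-356841)) = 1/((-450284 - (-1)*6/62)*(-1/356841)) = 1/((-450284 - 1*(-3/31))*(-1/356841)) = 1/((-450284 + 3/31)*(-1/356841)) = 1/(-13958801/31*(-1/356841)) = 1/(13958801/11062071) = 11062071/13958801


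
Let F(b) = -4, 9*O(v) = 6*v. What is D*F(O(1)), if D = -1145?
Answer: 4580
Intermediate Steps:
O(v) = 2*v/3 (O(v) = (6*v)/9 = 2*v/3)
D*F(O(1)) = -1145*(-4) = 4580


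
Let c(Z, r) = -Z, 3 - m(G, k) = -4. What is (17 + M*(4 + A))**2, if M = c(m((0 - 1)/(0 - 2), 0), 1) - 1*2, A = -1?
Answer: 100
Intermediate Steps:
m(G, k) = 7 (m(G, k) = 3 - 1*(-4) = 3 + 4 = 7)
M = -9 (M = -1*7 - 1*2 = -7 - 2 = -9)
(17 + M*(4 + A))**2 = (17 - 9*(4 - 1))**2 = (17 - 9*3)**2 = (17 - 27)**2 = (-10)**2 = 100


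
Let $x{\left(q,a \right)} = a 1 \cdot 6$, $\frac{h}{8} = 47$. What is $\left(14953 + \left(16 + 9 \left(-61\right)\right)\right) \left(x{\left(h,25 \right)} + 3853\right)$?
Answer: $57723260$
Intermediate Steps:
$h = 376$ ($h = 8 \cdot 47 = 376$)
$x{\left(q,a \right)} = 6 a$ ($x{\left(q,a \right)} = a 6 = 6 a$)
$\left(14953 + \left(16 + 9 \left(-61\right)\right)\right) \left(x{\left(h,25 \right)} + 3853\right) = \left(14953 + \left(16 + 9 \left(-61\right)\right)\right) \left(6 \cdot 25 + 3853\right) = \left(14953 + \left(16 - 549\right)\right) \left(150 + 3853\right) = \left(14953 - 533\right) 4003 = 14420 \cdot 4003 = 57723260$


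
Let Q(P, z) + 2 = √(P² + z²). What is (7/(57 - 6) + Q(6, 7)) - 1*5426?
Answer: -276821/51 + √85 ≈ -5418.6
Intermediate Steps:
Q(P, z) = -2 + √(P² + z²)
(7/(57 - 6) + Q(6, 7)) - 1*5426 = (7/(57 - 6) + (-2 + √(6² + 7²))) - 1*5426 = (7/51 + (-2 + √(36 + 49))) - 5426 = ((1/51)*7 + (-2 + √85)) - 5426 = (7/51 + (-2 + √85)) - 5426 = (-95/51 + √85) - 5426 = -276821/51 + √85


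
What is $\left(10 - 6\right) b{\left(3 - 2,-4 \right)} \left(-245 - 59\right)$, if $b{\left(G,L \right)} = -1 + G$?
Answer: $0$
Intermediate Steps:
$\left(10 - 6\right) b{\left(3 - 2,-4 \right)} \left(-245 - 59\right) = \left(10 - 6\right) \left(-1 + \left(3 - 2\right)\right) \left(-245 - 59\right) = 4 \left(-1 + \left(3 - 2\right)\right) \left(-304\right) = 4 \left(-1 + 1\right) \left(-304\right) = 4 \cdot 0 \left(-304\right) = 0 \left(-304\right) = 0$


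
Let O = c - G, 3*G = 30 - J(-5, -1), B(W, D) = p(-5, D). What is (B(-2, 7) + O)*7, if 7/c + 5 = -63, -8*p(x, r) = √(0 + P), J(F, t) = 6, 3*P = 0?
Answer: -3857/68 ≈ -56.721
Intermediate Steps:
P = 0 (P = (⅓)*0 = 0)
p(x, r) = 0 (p(x, r) = -√(0 + 0)/8 = -√0/8 = -⅛*0 = 0)
c = -7/68 (c = 7/(-5 - 63) = 7/(-68) = 7*(-1/68) = -7/68 ≈ -0.10294)
B(W, D) = 0
G = 8 (G = (30 - 1*6)/3 = (30 - 6)/3 = (⅓)*24 = 8)
O = -551/68 (O = -7/68 - 1*8 = -7/68 - 8 = -551/68 ≈ -8.1029)
(B(-2, 7) + O)*7 = (0 - 551/68)*7 = -551/68*7 = -3857/68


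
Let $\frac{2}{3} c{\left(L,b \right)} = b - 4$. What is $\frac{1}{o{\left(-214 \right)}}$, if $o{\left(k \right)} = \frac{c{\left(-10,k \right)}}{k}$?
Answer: $\frac{214}{327} \approx 0.65443$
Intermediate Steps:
$c{\left(L,b \right)} = -6 + \frac{3 b}{2}$ ($c{\left(L,b \right)} = \frac{3 \left(b - 4\right)}{2} = \frac{3 \left(-4 + b\right)}{2} = -6 + \frac{3 b}{2}$)
$o{\left(k \right)} = \frac{-6 + \frac{3 k}{2}}{k}$
$\frac{1}{o{\left(-214 \right)}} = \frac{1}{\frac{3}{2} - \frac{6}{-214}} = \frac{1}{\frac{3}{2} - - \frac{3}{107}} = \frac{1}{\frac{3}{2} + \frac{3}{107}} = \frac{1}{\frac{327}{214}} = \frac{214}{327}$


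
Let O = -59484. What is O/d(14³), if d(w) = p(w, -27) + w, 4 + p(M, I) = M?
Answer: -4957/457 ≈ -10.847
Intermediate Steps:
p(M, I) = -4 + M
d(w) = -4 + 2*w (d(w) = (-4 + w) + w = -4 + 2*w)
O/d(14³) = -59484/(-4 + 2*14³) = -59484/(-4 + 2*2744) = -59484/(-4 + 5488) = -59484/5484 = -59484*1/5484 = -4957/457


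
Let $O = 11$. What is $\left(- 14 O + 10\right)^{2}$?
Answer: $20736$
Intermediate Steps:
$\left(- 14 O + 10\right)^{2} = \left(\left(-14\right) 11 + 10\right)^{2} = \left(-154 + 10\right)^{2} = \left(-144\right)^{2} = 20736$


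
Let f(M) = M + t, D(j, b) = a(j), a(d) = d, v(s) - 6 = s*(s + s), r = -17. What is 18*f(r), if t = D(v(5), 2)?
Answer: 702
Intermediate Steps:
v(s) = 6 + 2*s² (v(s) = 6 + s*(s + s) = 6 + s*(2*s) = 6 + 2*s²)
D(j, b) = j
t = 56 (t = 6 + 2*5² = 6 + 2*25 = 6 + 50 = 56)
f(M) = 56 + M (f(M) = M + 56 = 56 + M)
18*f(r) = 18*(56 - 17) = 18*39 = 702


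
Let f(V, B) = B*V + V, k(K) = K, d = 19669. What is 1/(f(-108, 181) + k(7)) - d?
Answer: -386476182/19649 ≈ -19669.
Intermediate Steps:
f(V, B) = V + B*V
1/(f(-108, 181) + k(7)) - d = 1/(-108*(1 + 181) + 7) - 1*19669 = 1/(-108*182 + 7) - 19669 = 1/(-19656 + 7) - 19669 = 1/(-19649) - 19669 = -1/19649 - 19669 = -386476182/19649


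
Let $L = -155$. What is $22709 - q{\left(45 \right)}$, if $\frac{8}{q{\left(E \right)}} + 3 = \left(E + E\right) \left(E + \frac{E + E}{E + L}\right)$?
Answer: $\frac{992542175}{43707} \approx 22709.0$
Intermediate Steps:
$q{\left(E \right)} = \frac{8}{-3 + 2 E \left(E + \frac{2 E}{-155 + E}\right)}$ ($q{\left(E \right)} = \frac{8}{-3 + \left(E + E\right) \left(E + \frac{E + E}{E - 155}\right)} = \frac{8}{-3 + 2 E \left(E + \frac{2 E}{-155 + E}\right)}$)
$22709 - q{\left(45 \right)} = 22709 - \frac{8 \left(-155 + 45\right)}{465 - 306 \cdot 45^{2} - 135 + 2 \cdot 45^{3}} = 22709 - 8 \frac{1}{465 - 619650 - 135 + 2 \cdot 91125} \left(-110\right) = 22709 - 8 \frac{1}{465 - 619650 - 135 + 182250} \left(-110\right) = 22709 - 8 \frac{1}{-437070} \left(-110\right) = 22709 - 8 \left(- \frac{1}{437070}\right) \left(-110\right) = 22709 - \frac{88}{43707} = \frac{992542175}{43707}$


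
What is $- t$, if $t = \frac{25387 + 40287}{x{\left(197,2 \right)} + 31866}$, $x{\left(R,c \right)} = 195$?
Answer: $- \frac{65674}{32061} \approx -2.0484$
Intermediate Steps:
$t = \frac{65674}{32061}$ ($t = \frac{25387 + 40287}{195 + 31866} = \frac{65674}{32061} \approx 2.0484$)
$- t = \left(-1\right) \frac{65674}{32061} = - \frac{65674}{32061}$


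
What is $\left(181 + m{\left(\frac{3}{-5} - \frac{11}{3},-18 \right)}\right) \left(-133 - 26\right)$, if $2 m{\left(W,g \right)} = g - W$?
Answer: $- \frac{138436}{5} \approx -27687.0$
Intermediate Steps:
$m{\left(W,g \right)} = \frac{g}{2} - \frac{W}{2}$ ($m{\left(W,g \right)} = \frac{g - W}{2} = \frac{g}{2} - \frac{W}{2}$)
$\left(181 + m{\left(\frac{3}{-5} - \frac{11}{3},-18 \right)}\right) \left(-133 - 26\right) = \left(181 - \left(9 + \frac{\frac{3}{-5} - \frac{11}{3}}{2}\right)\right) \left(-133 - 26\right) = \left(181 - \left(9 + \frac{3 \left(- \frac{1}{5}\right) - \frac{11}{3}}{2}\right)\right) \left(-133 - 26\right) = \left(181 - \left(9 + \frac{- \frac{3}{5} - \frac{11}{3}}{2}\right)\right) \left(-159\right) = \left(181 - \frac{103}{15}\right) \left(-159\right) = \frac{2612}{15} \left(-159\right) = - \frac{138436}{5}$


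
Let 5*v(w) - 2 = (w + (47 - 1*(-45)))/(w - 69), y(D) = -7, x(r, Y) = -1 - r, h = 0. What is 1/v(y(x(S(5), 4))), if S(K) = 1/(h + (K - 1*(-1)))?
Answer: 380/67 ≈ 5.6716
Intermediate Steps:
S(K) = 1/(1 + K) (S(K) = 1/(0 + (K - 1*(-1))) = 1/(0 + (K + 1)) = 1/(0 + (1 + K)) = 1/(1 + K))
v(w) = ⅖ + (92 + w)/(5*(-69 + w)) (v(w) = ⅖ + ((w + (47 - 1*(-45)))/(w - 69))/5 = ⅖ + ((w + (47 + 45))/(-69 + w))/5 = ⅖ + ((w + 92)/(-69 + w))/5 = ⅖ + ((92 + w)/(-69 + w))/5 = ⅖ + (92 + w)/(5*(-69 + w)))
1/v(y(x(S(5), 4))) = 1/((-46 + 3*(-7))/(5*(-69 - 7))) = 1/((⅕)*(-46 - 21)/(-76)) = 1/((⅕)*(-1/76)*(-67)) = 1/(67/380) = 380/67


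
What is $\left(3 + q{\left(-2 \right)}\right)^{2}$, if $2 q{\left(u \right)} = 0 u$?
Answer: $9$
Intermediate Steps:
$q{\left(u \right)} = 0$ ($q{\left(u \right)} = \frac{0 u}{2} = \frac{1}{2} \cdot 0 = 0$)
$\left(3 + q{\left(-2 \right)}\right)^{2} = \left(3 + 0\right)^{2} = 3^{2} = 9$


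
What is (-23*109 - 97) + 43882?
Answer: 41278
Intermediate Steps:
(-23*109 - 97) + 43882 = (-2507 - 97) + 43882 = -2604 + 43882 = 41278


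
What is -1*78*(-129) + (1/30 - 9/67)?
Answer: 20224417/2010 ≈ 10062.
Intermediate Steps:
-1*78*(-129) + (1/30 - 9/67) = -78*(-129) + (1*(1/30) - 9*1/67) = 10062 + (1/30 - 9/67) = 10062 - 203/2010 = 20224417/2010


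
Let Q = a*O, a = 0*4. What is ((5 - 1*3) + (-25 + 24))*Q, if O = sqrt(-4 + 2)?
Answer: 0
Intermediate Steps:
O = I*sqrt(2) (O = sqrt(-2) = I*sqrt(2) ≈ 1.4142*I)
a = 0
Q = 0 (Q = 0*(I*sqrt(2)) = 0)
((5 - 1*3) + (-25 + 24))*Q = ((5 - 1*3) + (-25 + 24))*0 = ((5 - 3) - 1)*0 = (2 - 1)*0 = 1*0 = 0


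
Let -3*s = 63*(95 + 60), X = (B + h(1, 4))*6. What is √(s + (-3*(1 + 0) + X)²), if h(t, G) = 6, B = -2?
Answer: I*√2814 ≈ 53.047*I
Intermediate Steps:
X = 24 (X = (-2 + 6)*6 = 4*6 = 24)
s = -3255 (s = -21*(95 + 60) = -21*155 = -⅓*9765 = -3255)
√(s + (-3*(1 + 0) + X)²) = √(-3255 + (-3*(1 + 0) + 24)²) = √(-3255 + (-3*1 + 24)²) = √(-3255 + (-3 + 24)²) = √(-3255 + 21²) = √(-3255 + 441) = √(-2814) = I*√2814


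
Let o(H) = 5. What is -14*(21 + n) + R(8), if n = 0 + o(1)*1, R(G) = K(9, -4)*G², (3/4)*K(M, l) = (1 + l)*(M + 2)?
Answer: -3180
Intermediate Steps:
K(M, l) = 4*(1 + l)*(2 + M)/3 (K(M, l) = 4*((1 + l)*(M + 2))/3 = 4*((1 + l)*(2 + M))/3 = 4*(1 + l)*(2 + M)/3)
R(G) = -44*G² (R(G) = (8/3 + (4/3)*9 + (8/3)*(-4) + (4/3)*9*(-4))*G² = (8/3 + 12 - 32/3 - 48)*G² = -44*G²)
n = 5 (n = 0 + 5*1 = 0 + 5 = 5)
-14*(21 + n) + R(8) = -14*(21 + 5) - 44*8² = -14*26 - 44*64 = -364 - 2816 = -3180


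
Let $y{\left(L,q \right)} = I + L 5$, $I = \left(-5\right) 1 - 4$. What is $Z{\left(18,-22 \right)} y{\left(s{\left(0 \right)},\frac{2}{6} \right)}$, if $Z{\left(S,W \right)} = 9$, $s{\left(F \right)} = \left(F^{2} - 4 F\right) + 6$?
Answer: $189$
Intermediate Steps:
$I = -9$ ($I = -5 - 4 = -9$)
$s{\left(F \right)} = 6 + F^{2} - 4 F$
$y{\left(L,q \right)} = -9 + 5 L$ ($y{\left(L,q \right)} = -9 + L 5 = -9 + 5 L$)
$Z{\left(18,-22 \right)} y{\left(s{\left(0 \right)},\frac{2}{6} \right)} = 9 \left(-9 + 5 \left(6 + 0^{2} - 0\right)\right) = 9 \left(-9 + 5 \left(6 + 0 + 0\right)\right) = 9 \left(-9 + 5 \cdot 6\right) = 9 \left(-9 + 30\right) = 9 \cdot 21 = 189$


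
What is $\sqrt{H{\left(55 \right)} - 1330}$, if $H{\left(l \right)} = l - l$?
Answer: $i \sqrt{1330} \approx 36.469 i$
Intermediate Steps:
$H{\left(l \right)} = 0$
$\sqrt{H{\left(55 \right)} - 1330} = \sqrt{0 - 1330} = \sqrt{-1330} = i \sqrt{1330}$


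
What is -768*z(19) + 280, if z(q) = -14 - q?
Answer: 25624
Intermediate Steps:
-768*z(19) + 280 = -768*(-14 - 1*19) + 280 = -768*(-14 - 19) + 280 = -768*(-33) + 280 = 25344 + 280 = 25624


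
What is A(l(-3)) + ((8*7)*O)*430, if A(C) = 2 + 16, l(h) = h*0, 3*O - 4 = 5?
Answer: 72258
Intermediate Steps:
O = 3 (O = 4/3 + (⅓)*5 = 4/3 + 5/3 = 3)
l(h) = 0
A(C) = 18
A(l(-3)) + ((8*7)*O)*430 = 18 + ((8*7)*3)*430 = 18 + (56*3)*430 = 18 + 168*430 = 18 + 72240 = 72258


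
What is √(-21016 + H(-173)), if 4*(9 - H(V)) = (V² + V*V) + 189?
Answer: 5*I*√5763/2 ≈ 189.79*I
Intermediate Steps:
H(V) = -153/4 - V²/2 (H(V) = 9 - ((V² + V*V) + 189)/4 = 9 - ((V² + V²) + 189)/4 = 9 - (2*V² + 189)/4 = 9 - (189 + 2*V²)/4 = 9 + (-189/4 - V²/2) = -153/4 - V²/2)
√(-21016 + H(-173)) = √(-21016 + (-153/4 - ½*(-173)²)) = √(-21016 + (-153/4 - ½*29929)) = √(-21016 + (-153/4 - 29929/2)) = √(-21016 - 60011/4) = √(-144075/4) = 5*I*√5763/2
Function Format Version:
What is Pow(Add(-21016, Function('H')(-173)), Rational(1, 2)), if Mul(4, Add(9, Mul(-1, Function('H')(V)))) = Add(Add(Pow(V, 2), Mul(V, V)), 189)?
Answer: Mul(Rational(5, 2), I, Pow(5763, Rational(1, 2))) ≈ Mul(189.79, I)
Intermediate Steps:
Function('H')(V) = Add(Rational(-153, 4), Mul(Rational(-1, 2), Pow(V, 2))) (Function('H')(V) = Add(9, Mul(Rational(-1, 4), Add(Add(Pow(V, 2), Mul(V, V)), 189))) = Add(9, Mul(Rational(-1, 4), Add(Add(Pow(V, 2), Pow(V, 2)), 189))) = Add(9, Mul(Rational(-1, 4), Add(Mul(2, Pow(V, 2)), 189))) = Add(9, Mul(Rational(-1, 4), Add(189, Mul(2, Pow(V, 2))))) = Add(9, Add(Rational(-189, 4), Mul(Rational(-1, 2), Pow(V, 2)))) = Add(Rational(-153, 4), Mul(Rational(-1, 2), Pow(V, 2))))
Pow(Add(-21016, Function('H')(-173)), Rational(1, 2)) = Pow(Add(-21016, Add(Rational(-153, 4), Mul(Rational(-1, 2), Pow(-173, 2)))), Rational(1, 2)) = Pow(Add(-21016, Add(Rational(-153, 4), Mul(Rational(-1, 2), 29929))), Rational(1, 2)) = Pow(Add(-21016, Add(Rational(-153, 4), Rational(-29929, 2))), Rational(1, 2)) = Pow(Add(-21016, Rational(-60011, 4)), Rational(1, 2)) = Pow(Rational(-144075, 4), Rational(1, 2)) = Mul(Rational(5, 2), I, Pow(5763, Rational(1, 2)))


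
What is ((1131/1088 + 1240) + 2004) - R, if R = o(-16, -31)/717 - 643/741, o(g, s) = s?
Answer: 208480597363/64227904 ≈ 3245.9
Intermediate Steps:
R = -53778/59033 (R = -31/717 - 643/741 = -53778/59033 ≈ -0.91098)
((1131/1088 + 1240) + 2004) - R = ((1131/1088 + 1240) + 2004) - 1*(-53778/59033) = ((1131*(1/1088) + 1240) + 2004) + 53778/59033 = ((1131/1088 + 1240) + 2004) + 53778/59033 = (1350251/1088 + 2004) + 53778/59033 = 3530603/1088 + 53778/59033 = 208480597363/64227904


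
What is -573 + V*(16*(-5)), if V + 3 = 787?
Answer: -63293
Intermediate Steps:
V = 784 (V = -3 + 787 = 784)
-573 + V*(16*(-5)) = -573 + 784*(16*(-5)) = -573 + 784*(-80) = -573 - 62720 = -63293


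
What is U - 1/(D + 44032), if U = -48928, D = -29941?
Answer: -689444449/14091 ≈ -48928.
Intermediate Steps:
U - 1/(D + 44032) = -48928 - 1/(-29941 + 44032) = -48928 - 1/14091 = -689444449/14091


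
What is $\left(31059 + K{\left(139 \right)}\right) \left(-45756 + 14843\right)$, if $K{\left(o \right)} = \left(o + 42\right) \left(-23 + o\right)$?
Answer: $-1609176215$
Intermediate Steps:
$K{\left(o \right)} = \left(-23 + o\right) \left(42 + o\right)$ ($K{\left(o \right)} = \left(42 + o\right) \left(-23 + o\right) = \left(-23 + o\right) \left(42 + o\right)$)
$\left(31059 + K{\left(139 \right)}\right) \left(-45756 + 14843\right) = \left(31059 + \left(-966 + 139^{2} + 19 \cdot 139\right)\right) \left(-45756 + 14843\right) = \left(31059 + \left(-966 + 19321 + 2641\right)\right) \left(-30913\right) = \left(31059 + 20996\right) \left(-30913\right) = 52055 \left(-30913\right) = -1609176215$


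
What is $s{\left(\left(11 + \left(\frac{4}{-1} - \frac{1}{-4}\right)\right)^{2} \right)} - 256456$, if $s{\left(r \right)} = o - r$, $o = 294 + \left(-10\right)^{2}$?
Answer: $- \frac{4097833}{16} \approx -2.5611 \cdot 10^{5}$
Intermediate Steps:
$o = 394$ ($o = 294 + 100 = 394$)
$s{\left(r \right)} = 394 - r$
$s{\left(\left(11 + \left(\frac{4}{-1} - \frac{1}{-4}\right)\right)^{2} \right)} - 256456 = \left(394 - \left(11 + \left(\frac{4}{-1} - \frac{1}{-4}\right)\right)^{2}\right) - 256456 = \left(394 - \left(11 + \left(4 \left(-1\right) - - \frac{1}{4}\right)\right)^{2}\right) - 256456 = \left(394 - \left(11 + \left(-4 + \frac{1}{4}\right)\right)^{2}\right) - 256456 = \left(394 - \left(11 - \frac{15}{4}\right)^{2}\right) - 256456 = \left(394 - \left(\frac{29}{4}\right)^{2}\right) - 256456 = \left(394 - \frac{841}{16}\right) - 256456 = \frac{5463}{16} - 256456 = - \frac{4097833}{16}$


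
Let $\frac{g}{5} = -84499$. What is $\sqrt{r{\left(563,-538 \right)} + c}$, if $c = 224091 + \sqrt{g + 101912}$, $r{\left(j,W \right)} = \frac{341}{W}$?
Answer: $\frac{\sqrt{64861611946 + 289444 i \sqrt{320583}}}{538} \approx 473.38 + 0.59804 i$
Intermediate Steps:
$g = -422495$ ($g = 5 \left(-84499\right) = -422495$)
$c = 224091 + i \sqrt{320583}$ ($c = 224091 + \sqrt{-422495 + 101912} = 224091 + \sqrt{-320583} = 224091 + i \sqrt{320583} \approx 2.2409 \cdot 10^{5} + 566.2 i$)
$\sqrt{r{\left(563,-538 \right)} + c} = \sqrt{\frac{341}{-538} + \left(224091 + i \sqrt{320583}\right)} = \sqrt{341 \left(- \frac{1}{538}\right) + \left(224091 + i \sqrt{320583}\right)} = \sqrt{- \frac{341}{538} + \left(224091 + i \sqrt{320583}\right)} = \sqrt{\frac{120560617}{538} + i \sqrt{320583}}$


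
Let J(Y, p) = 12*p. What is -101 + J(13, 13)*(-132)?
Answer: -20693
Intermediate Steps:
-101 + J(13, 13)*(-132) = -101 + (12*13)*(-132) = -101 + 156*(-132) = -101 - 20592 = -20693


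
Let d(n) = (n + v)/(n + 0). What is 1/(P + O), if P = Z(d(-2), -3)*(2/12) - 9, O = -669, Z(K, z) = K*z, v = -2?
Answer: -1/679 ≈ -0.0014728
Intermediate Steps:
d(n) = (-2 + n)/n (d(n) = (n - 2)/(n + 0) = (-2 + n)/n)
P = -10 (P = (((-2 - 2)/(-2))*(-3))*(2/12) - 9 = (-1/2*(-4)*(-3))*(2*(1/12)) - 9 = (2*(-3))*(1/6) - 9 = -6*1/6 - 9 = -1 - 9 = -10)
1/(P + O) = 1/(-10 - 669) = 1/(-679) = -1/679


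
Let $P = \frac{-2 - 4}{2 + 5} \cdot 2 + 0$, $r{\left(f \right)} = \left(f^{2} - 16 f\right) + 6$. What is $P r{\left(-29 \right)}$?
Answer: $- \frac{15732}{7} \approx -2247.4$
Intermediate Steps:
$r{\left(f \right)} = 6 + f^{2} - 16 f$
$P = - \frac{12}{7}$ ($P = - \frac{6}{7} \cdot 2 + 0 = \left(-6\right) \frac{1}{7} \cdot 2 + 0 = \left(- \frac{6}{7}\right) 2 + 0 = - \frac{12}{7} + 0 = - \frac{12}{7} \approx -1.7143$)
$P r{\left(-29 \right)} = - \frac{12 \left(6 + \left(-29\right)^{2} - -464\right)}{7} = - \frac{12 \left(6 + 841 + 464\right)}{7} = \left(- \frac{12}{7}\right) 1311 = - \frac{15732}{7}$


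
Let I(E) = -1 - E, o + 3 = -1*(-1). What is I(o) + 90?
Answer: 91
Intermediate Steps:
o = -2 (o = -3 - 1*(-1) = -3 + 1 = -2)
I(o) + 90 = (-1 - 1*(-2)) + 90 = (-1 + 2) + 90 = 1 + 90 = 91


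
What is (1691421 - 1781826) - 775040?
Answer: -865445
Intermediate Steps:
(1691421 - 1781826) - 775040 = -90405 - 775040 = -865445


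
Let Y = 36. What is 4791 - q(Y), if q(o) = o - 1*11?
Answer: 4766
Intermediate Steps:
q(o) = -11 + o (q(o) = o - 11 = -11 + o)
4791 - q(Y) = 4791 - (-11 + 36) = 4791 - 1*25 = 4791 - 25 = 4766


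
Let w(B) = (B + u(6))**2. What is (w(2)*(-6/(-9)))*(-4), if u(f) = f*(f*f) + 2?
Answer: -387200/3 ≈ -1.2907e+5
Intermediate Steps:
u(f) = 2 + f**3 (u(f) = f*f**2 + 2 = f**3 + 2 = 2 + f**3)
w(B) = (218 + B)**2 (w(B) = (B + (2 + 6**3))**2 = (B + (2 + 216))**2 = (B + 218)**2 = (218 + B)**2)
(w(2)*(-6/(-9)))*(-4) = ((218 + 2)**2*(-6/(-9)))*(-4) = (220**2*(-6*(-1/9)))*(-4) = (48400*(2/3))*(-4) = (96800/3)*(-4) = -387200/3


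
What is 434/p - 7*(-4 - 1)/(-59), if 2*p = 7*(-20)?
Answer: -2004/295 ≈ -6.7932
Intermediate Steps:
p = -70 (p = (7*(-20))/2 = (½)*(-140) = -70)
434/p - 7*(-4 - 1)/(-59) = 434/(-70) - 7*(-4 - 1)/(-59) = 434*(-1/70) - 7*(-5)*(-1/59) = -31/5 + 35*(-1/59) = -31/5 - 35/59 = -2004/295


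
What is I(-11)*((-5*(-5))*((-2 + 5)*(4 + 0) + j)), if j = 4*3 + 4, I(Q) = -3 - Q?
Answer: 5600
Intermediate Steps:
j = 16 (j = 12 + 4 = 16)
I(-11)*((-5*(-5))*((-2 + 5)*(4 + 0) + j)) = (-3 - 1*(-11))*((-5*(-5))*((-2 + 5)*(4 + 0) + 16)) = (-3 + 11)*(25*(3*4 + 16)) = 8*(25*(12 + 16)) = 8*(25*28) = 8*700 = 5600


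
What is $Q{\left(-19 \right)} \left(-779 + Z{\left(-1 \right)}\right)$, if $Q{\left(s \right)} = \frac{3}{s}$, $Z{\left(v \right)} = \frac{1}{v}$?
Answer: $\frac{2340}{19} \approx 123.16$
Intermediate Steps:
$Q{\left(-19 \right)} \left(-779 + Z{\left(-1 \right)}\right) = \frac{3}{-19} \left(-779 + \frac{1}{-1}\right) = 3 \left(- \frac{1}{19}\right) \left(-779 - 1\right) = \left(- \frac{3}{19}\right) \left(-780\right) = \frac{2340}{19}$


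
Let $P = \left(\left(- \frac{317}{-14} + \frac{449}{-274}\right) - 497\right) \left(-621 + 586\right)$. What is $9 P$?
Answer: $\frac{20541600}{137} \approx 1.4994 \cdot 10^{5}$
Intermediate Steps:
$P = \frac{2282400}{137}$ ($P = \left(\left(\left(-317\right) \left(- \frac{1}{14}\right) + 449 \left(- \frac{1}{274}\right)\right) - 497\right) \left(-35\right) = \left(\left(\frac{317}{14} - \frac{449}{274}\right) - 497\right) \left(-35\right) = \left(\frac{20143}{959} - 497\right) \left(-35\right) = \left(- \frac{456480}{959}\right) \left(-35\right) = \frac{2282400}{137} \approx 16660.0$)
$9 P = 9 \cdot \frac{2282400}{137} = \frac{20541600}{137}$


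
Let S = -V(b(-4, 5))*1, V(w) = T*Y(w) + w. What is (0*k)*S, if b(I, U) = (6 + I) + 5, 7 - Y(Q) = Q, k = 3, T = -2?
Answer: 0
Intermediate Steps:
Y(Q) = 7 - Q
b(I, U) = 11 + I
V(w) = -14 + 3*w (V(w) = -2*(7 - w) + w = (-14 + 2*w) + w = -14 + 3*w)
S = -7 (S = -(-14 + 3*(11 - 4))*1 = -(-14 + 3*7)*1 = -(-14 + 21)*1 = -1*7*1 = -7*1 = -7)
(0*k)*S = (0*3)*(-7) = 0*(-7) = 0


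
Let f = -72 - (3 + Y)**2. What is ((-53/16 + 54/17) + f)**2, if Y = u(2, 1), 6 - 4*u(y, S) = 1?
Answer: 150479289/18496 ≈ 8135.8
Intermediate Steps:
u(y, S) = 5/4 (u(y, S) = 3/2 - 1/4*1 = 3/2 - 1/4 = 5/4)
Y = 5/4 ≈ 1.2500
f = -1441/16 (f = -72 - (3 + 5/4)**2 = -72 - (17/4)**2 = -72 - 1*289/16 = -72 - 289/16 = -1441/16 ≈ -90.063)
((-53/16 + 54/17) + f)**2 = ((-53/16 + 54/17) - 1441/16)**2 = (-37/272 - 1441/16)**2 = (-12267/136)**2 = 150479289/18496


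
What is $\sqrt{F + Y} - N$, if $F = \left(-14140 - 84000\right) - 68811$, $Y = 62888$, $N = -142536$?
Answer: $142536 + i \sqrt{104063} \approx 1.4254 \cdot 10^{5} + 322.59 i$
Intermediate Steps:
$F = -166951$ ($F = -98140 - 68811 = -166951$)
$\sqrt{F + Y} - N = \sqrt{-166951 + 62888} - -142536 = \sqrt{-104063} + 142536 = i \sqrt{104063} + 142536 = 142536 + i \sqrt{104063}$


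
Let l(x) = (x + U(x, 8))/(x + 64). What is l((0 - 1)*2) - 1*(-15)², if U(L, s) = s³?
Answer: -6720/31 ≈ -216.77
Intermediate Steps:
l(x) = (512 + x)/(64 + x) (l(x) = (x + 8³)/(x + 64) = (x + 512)/(64 + x) = (512 + x)/(64 + x))
l((0 - 1)*2) - 1*(-15)² = (512 + (0 - 1)*2)/(64 + (0 - 1)*2) - 1*(-15)² = (512 - 1*2)/(64 - 1*2) - 1*225 = (512 - 2)/(64 - 2) - 225 = 510/62 - 225 = (1/62)*510 - 225 = 255/31 - 225 = -6720/31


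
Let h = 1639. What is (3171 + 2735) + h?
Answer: 7545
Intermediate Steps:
(3171 + 2735) + h = (3171 + 2735) + 1639 = 5906 + 1639 = 7545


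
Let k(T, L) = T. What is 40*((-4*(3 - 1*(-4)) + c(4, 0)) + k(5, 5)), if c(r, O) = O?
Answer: -920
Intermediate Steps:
40*((-4*(3 - 1*(-4)) + c(4, 0)) + k(5, 5)) = 40*((-4*(3 - 1*(-4)) + 0) + 5) = 40*((-4*(3 + 4) + 0) + 5) = 40*((-4*7 + 0) + 5) = 40*((-28 + 0) + 5) = 40*(-28 + 5) = 40*(-23) = -920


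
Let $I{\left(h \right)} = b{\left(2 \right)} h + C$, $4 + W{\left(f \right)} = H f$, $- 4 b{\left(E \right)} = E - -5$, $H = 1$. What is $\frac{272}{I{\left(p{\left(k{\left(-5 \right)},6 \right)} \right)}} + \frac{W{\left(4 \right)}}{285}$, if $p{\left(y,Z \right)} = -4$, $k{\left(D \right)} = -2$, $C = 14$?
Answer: $\frac{272}{21} \approx 12.952$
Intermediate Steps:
$b{\left(E \right)} = - \frac{5}{4} - \frac{E}{4}$ ($b{\left(E \right)} = - \frac{E - -5}{4} = - \frac{E + 5}{4} = - \frac{5 + E}{4} = - \frac{5}{4} - \frac{E}{4}$)
$W{\left(f \right)} = -4 + f$ ($W{\left(f \right)} = -4 + 1 f = -4 + f$)
$I{\left(h \right)} = 14 - \frac{7 h}{4}$ ($I{\left(h \right)} = \left(- \frac{5}{4} - \frac{1}{2}\right) h + 14 = - \frac{7 h}{4} + 14 = 14 - \frac{7 h}{4}$)
$\frac{272}{I{\left(p{\left(k{\left(-5 \right)},6 \right)} \right)}} + \frac{W{\left(4 \right)}}{285} = \frac{272}{14 - -7} + \frac{-4 + 4}{285} = \frac{272}{14 + 7} + 0 \cdot \frac{1}{285} = \frac{272}{21} + 0 = \frac{272}{21}$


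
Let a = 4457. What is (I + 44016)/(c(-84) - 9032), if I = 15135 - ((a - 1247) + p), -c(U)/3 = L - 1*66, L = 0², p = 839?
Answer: -27551/4417 ≈ -6.2375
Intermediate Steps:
L = 0
c(U) = 198 (c(U) = -3*(0 - 1*66) = -3*(0 - 66) = -3*(-66) = 198)
I = 11086 (I = 15135 - ((4457 - 1247) + 839) = 15135 - (3210 + 839) = 15135 - 1*4049 = 15135 - 4049 = 11086)
(I + 44016)/(c(-84) - 9032) = (11086 + 44016)/(198 - 9032) = 55102/(-8834) = 55102*(-1/8834) = -27551/4417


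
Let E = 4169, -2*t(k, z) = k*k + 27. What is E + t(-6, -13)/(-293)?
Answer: 2443097/586 ≈ 4169.1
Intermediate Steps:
t(k, z) = -27/2 - k²/2 (t(k, z) = -(k*k + 27)/2 = -(k² + 27)/2 = -(27 + k²)/2 = -27/2 - k²/2)
E + t(-6, -13)/(-293) = 4169 + (-27/2 - ½*(-6)²)/(-293) = 4169 + (-27/2 - ½*36)*(-1/293) = 4169 + (-27/2 - 18)*(-1/293) = 4169 - 63/2*(-1/293) = 4169 + 63/586 = 2443097/586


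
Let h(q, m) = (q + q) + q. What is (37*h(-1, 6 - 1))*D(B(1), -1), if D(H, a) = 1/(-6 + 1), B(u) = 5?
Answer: 111/5 ≈ 22.200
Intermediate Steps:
h(q, m) = 3*q (h(q, m) = 2*q + q = 3*q)
D(H, a) = -1/5 (D(H, a) = 1/(-5) = -1/5)
(37*h(-1, 6 - 1))*D(B(1), -1) = (37*(3*(-1)))*(-1/5) = (37*(-3))*(-1/5) = -111*(-1/5) = 111/5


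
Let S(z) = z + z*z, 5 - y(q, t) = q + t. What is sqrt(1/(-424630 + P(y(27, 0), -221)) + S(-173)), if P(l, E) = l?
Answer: 3*sqrt(149052202176277)/212326 ≈ 172.50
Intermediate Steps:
y(q, t) = 5 - q - t (y(q, t) = 5 - (q + t) = 5 + (-q - t) = 5 - q - t)
S(z) = z + z**2
sqrt(1/(-424630 + P(y(27, 0), -221)) + S(-173)) = sqrt(1/(-424630 + (5 - 1*27 - 1*0)) - 173*(1 - 173)) = sqrt(1/(-424630 + (5 - 27 + 0)) - 173*(-172)) = sqrt(1/(-424630 - 22) + 29756) = sqrt(1/(-424652) + 29756) = sqrt(-1/424652 + 29756) = sqrt(12635944911/424652) = 3*sqrt(149052202176277)/212326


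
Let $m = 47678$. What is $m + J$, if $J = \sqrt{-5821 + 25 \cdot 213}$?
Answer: $47678 + 4 i \sqrt{31} \approx 47678.0 + 22.271 i$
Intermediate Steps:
$J = 4 i \sqrt{31}$ ($J = \sqrt{-5821 + 5325} = \sqrt{-496} = 4 i \sqrt{31} \approx 22.271 i$)
$m + J = 47678 + 4 i \sqrt{31}$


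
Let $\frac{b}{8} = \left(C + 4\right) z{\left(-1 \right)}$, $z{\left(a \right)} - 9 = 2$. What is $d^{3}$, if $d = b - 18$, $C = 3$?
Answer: $213847192$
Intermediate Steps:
$z{\left(a \right)} = 11$ ($z{\left(a \right)} = 9 + 2 = 11$)
$b = 616$ ($b = 8 \left(3 + 4\right) 11 = 8 \cdot 7 \cdot 11 = 8 \cdot 77 = 616$)
$d = 598$ ($d = 616 - 18 = 598$)
$d^{3} = 598^{3} = 213847192$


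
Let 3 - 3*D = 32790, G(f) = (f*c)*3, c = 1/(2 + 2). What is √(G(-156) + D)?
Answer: I*√11046 ≈ 105.1*I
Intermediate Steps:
c = ¼ (c = 1/4 = ¼ ≈ 0.25000)
G(f) = 3*f/4 (G(f) = (f*(¼))*3 = (f/4)*3 = 3*f/4)
D = -10929 (D = 1 - ⅓*32790 = 1 - 10930 = -10929)
√(G(-156) + D) = √((¾)*(-156) - 10929) = √(-117 - 10929) = √(-11046) = I*√11046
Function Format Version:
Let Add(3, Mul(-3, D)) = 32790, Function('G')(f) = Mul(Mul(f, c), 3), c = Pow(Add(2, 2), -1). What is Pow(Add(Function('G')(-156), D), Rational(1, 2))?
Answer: Mul(I, Pow(11046, Rational(1, 2))) ≈ Mul(105.10, I)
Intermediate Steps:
c = Rational(1, 4) (c = Pow(4, -1) = Rational(1, 4) ≈ 0.25000)
Function('G')(f) = Mul(Rational(3, 4), f) (Function('G')(f) = Mul(Mul(f, Rational(1, 4)), 3) = Mul(Mul(Rational(1, 4), f), 3) = Mul(Rational(3, 4), f))
D = -10929 (D = Add(1, Mul(Rational(-1, 3), 32790)) = Add(1, -10930) = -10929)
Pow(Add(Function('G')(-156), D), Rational(1, 2)) = Pow(Add(Mul(Rational(3, 4), -156), -10929), Rational(1, 2)) = Pow(Add(-117, -10929), Rational(1, 2)) = Pow(-11046, Rational(1, 2)) = Mul(I, Pow(11046, Rational(1, 2)))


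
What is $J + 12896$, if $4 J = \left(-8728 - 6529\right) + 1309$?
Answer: $9409$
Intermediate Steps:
$J = -3487$ ($J = \frac{\left(-8728 - 6529\right) + 1309}{4} = \frac{-15257 + 1309}{4} = \frac{1}{4} \left(-13948\right) = -3487$)
$J + 12896 = -3487 + 12896 = 9409$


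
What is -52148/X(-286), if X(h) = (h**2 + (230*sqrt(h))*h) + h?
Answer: -1486218/435023875 - 1199404*I*sqrt(286)/435023875 ≈ -0.0034164 - 0.046627*I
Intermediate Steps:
X(h) = h + h**2 + 230*h**(3/2) (X(h) = (h**2 + 230*h**(3/2)) + h = h + h**2 + 230*h**(3/2))
-52148/X(-286) = -52148/(-286 + (-286)**2 + 230*(-286)**(3/2)) = -52148/(-286 + 81796 + 230*(-286*I*sqrt(286))) = -52148/(-286 + 81796 - 65780*I*sqrt(286)) = -52148/(81510 - 65780*I*sqrt(286))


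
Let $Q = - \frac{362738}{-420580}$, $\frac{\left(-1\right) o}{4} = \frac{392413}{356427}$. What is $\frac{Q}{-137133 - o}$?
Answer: $- \frac{64644808563}{10278204306090310} \approx -6.2895 \cdot 10^{-6}$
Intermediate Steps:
$o = - \frac{1569652}{356427}$ ($o = - 4 \cdot \frac{392413}{356427} = - 4 \cdot 392413 \cdot \frac{1}{356427} = \left(-4\right) \frac{392413}{356427} = - \frac{1569652}{356427} \approx -4.4039$)
$Q = \frac{181369}{210290}$ ($Q = \left(-362738\right) \left(- \frac{1}{420580}\right) = \frac{181369}{210290} \approx 0.86247$)
$\frac{Q}{-137133 - o} = \frac{181369}{210290 \left(-137133 - - \frac{1569652}{356427}\right)} = \frac{181369}{210290 \left(-137133 + \frac{1569652}{356427}\right)} = \frac{181369}{210290 \left(- \frac{48876334139}{356427}\right)} = \frac{181369}{210290} \left(- \frac{356427}{48876334139}\right) = - \frac{64644808563}{10278204306090310}$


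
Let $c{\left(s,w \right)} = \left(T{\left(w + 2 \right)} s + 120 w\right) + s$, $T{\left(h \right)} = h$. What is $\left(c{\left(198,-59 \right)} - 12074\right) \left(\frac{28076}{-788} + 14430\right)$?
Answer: $- \frac{85756967222}{197} \approx -4.3531 \cdot 10^{8}$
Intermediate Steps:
$c{\left(s,w \right)} = s + 120 w + s \left(2 + w\right)$ ($c{\left(s,w \right)} = \left(\left(w + 2\right) s + 120 w\right) + s = \left(\left(2 + w\right) s + 120 w\right) + s = \left(s \left(2 + w\right) + 120 w\right) + s = \left(120 w + s \left(2 + w\right)\right) + s = s + 120 w + s \left(2 + w\right)$)
$\left(c{\left(198,-59 \right)} - 12074\right) \left(\frac{28076}{-788} + 14430\right) = \left(\left(198 + 120 \left(-59\right) + 198 \left(2 - 59\right)\right) - 12074\right) \left(\frac{28076}{-788} + 14430\right) = \left(\left(198 - 7080 + 198 \left(-57\right)\right) - 12074\right) \left(28076 \left(- \frac{1}{788}\right) + 14430\right) = \left(\left(198 - 7080 - 11286\right) - 12074\right) \left(- \frac{7019}{197} + 14430\right) = \left(-18168 - 12074\right) \frac{2835691}{197} = \left(-30242\right) \frac{2835691}{197} = - \frac{85756967222}{197}$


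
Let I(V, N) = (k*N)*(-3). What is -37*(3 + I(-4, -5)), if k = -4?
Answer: 2109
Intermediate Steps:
I(V, N) = 12*N (I(V, N) = -4*N*(-3) = 12*N)
-37*(3 + I(-4, -5)) = -37*(3 + 12*(-5)) = -37*(3 - 60) = -37*(-57) = 2109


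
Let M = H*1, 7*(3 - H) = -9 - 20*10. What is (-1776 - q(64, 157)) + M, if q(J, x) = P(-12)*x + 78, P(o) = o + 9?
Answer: -9451/7 ≈ -1350.1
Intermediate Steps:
H = 230/7 (H = 3 - (-9 - 20*10)/7 = 3 - (-9 - 200)/7 = 3 - ⅐*(-209) = 3 + 209/7 = 230/7 ≈ 32.857)
M = 230/7 (M = (230/7)*1 = 230/7 ≈ 32.857)
P(o) = 9 + o
q(J, x) = 78 - 3*x (q(J, x) = (9 - 12)*x + 78 = -3*x + 78 = 78 - 3*x)
(-1776 - q(64, 157)) + M = (-1776 - (78 - 3*157)) + 230/7 = (-1776 - (78 - 471)) + 230/7 = (-1776 - 1*(-393)) + 230/7 = (-1776 + 393) + 230/7 = -1383 + 230/7 = -9451/7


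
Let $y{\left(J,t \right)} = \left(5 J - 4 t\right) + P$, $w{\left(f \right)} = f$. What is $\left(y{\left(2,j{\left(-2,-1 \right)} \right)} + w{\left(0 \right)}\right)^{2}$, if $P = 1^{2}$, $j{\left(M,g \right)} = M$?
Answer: $361$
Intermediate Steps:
$P = 1$
$y{\left(J,t \right)} = 1 - 4 t + 5 J$ ($y{\left(J,t \right)} = \left(5 J - 4 t\right) + 1 = \left(- 4 t + 5 J\right) + 1 = 1 - 4 t + 5 J$)
$\left(y{\left(2,j{\left(-2,-1 \right)} \right)} + w{\left(0 \right)}\right)^{2} = \left(\left(1 - -8 + 5 \cdot 2\right) + 0\right)^{2} = \left(\left(1 + 8 + 10\right) + 0\right)^{2} = \left(19 + 0\right)^{2} = 19^{2} = 361$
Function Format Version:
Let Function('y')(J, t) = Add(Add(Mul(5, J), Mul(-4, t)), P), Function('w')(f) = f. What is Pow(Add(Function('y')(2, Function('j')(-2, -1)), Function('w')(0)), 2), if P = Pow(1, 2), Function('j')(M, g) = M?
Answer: 361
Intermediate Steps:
P = 1
Function('y')(J, t) = Add(1, Mul(-4, t), Mul(5, J)) (Function('y')(J, t) = Add(Add(Mul(5, J), Mul(-4, t)), 1) = Add(Add(Mul(-4, t), Mul(5, J)), 1) = Add(1, Mul(-4, t), Mul(5, J)))
Pow(Add(Function('y')(2, Function('j')(-2, -1)), Function('w')(0)), 2) = Pow(Add(Add(1, Mul(-4, -2), Mul(5, 2)), 0), 2) = Pow(Add(Add(1, 8, 10), 0), 2) = Pow(Add(19, 0), 2) = Pow(19, 2) = 361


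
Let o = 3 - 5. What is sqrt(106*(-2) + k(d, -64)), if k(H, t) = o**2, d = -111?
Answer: 4*I*sqrt(13) ≈ 14.422*I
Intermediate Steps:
o = -2
k(H, t) = 4 (k(H, t) = (-2)**2 = 4)
sqrt(106*(-2) + k(d, -64)) = sqrt(106*(-2) + 4) = sqrt(-212 + 4) = sqrt(-208) = 4*I*sqrt(13)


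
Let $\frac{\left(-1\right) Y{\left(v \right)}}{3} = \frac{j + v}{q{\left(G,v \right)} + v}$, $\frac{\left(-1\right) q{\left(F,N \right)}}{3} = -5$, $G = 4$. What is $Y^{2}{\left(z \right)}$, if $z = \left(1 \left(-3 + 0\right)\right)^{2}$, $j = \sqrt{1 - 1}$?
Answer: $\frac{81}{64} \approx 1.2656$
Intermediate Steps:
$q{\left(F,N \right)} = 15$ ($q{\left(F,N \right)} = \left(-3\right) \left(-5\right) = 15$)
$j = 0$ ($j = \sqrt{0} = 0$)
$z = 9$ ($z = \left(1 \left(-3\right)\right)^{2} = \left(-3\right)^{2} = 9$)
$Y{\left(v \right)} = - \frac{3 v}{15 + v}$ ($Y{\left(v \right)} = - 3 \frac{0 + v}{15 + v} = - 3 \frac{v}{15 + v} = - \frac{3 v}{15 + v}$)
$Y^{2}{\left(z \right)} = \left(\left(-3\right) 9 \frac{1}{15 + 9}\right)^{2} = \left(\left(-3\right) 9 \cdot \frac{1}{24}\right)^{2} = \left(- \frac{9}{8}\right)^{2} = \frac{81}{64}$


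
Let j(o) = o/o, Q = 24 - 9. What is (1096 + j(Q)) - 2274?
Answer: -1177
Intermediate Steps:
Q = 15
j(o) = 1
(1096 + j(Q)) - 2274 = (1096 + 1) - 2274 = 1097 - 2274 = -1177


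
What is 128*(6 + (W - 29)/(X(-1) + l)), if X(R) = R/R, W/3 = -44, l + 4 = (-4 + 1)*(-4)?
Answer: -13696/9 ≈ -1521.8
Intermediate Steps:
l = 8 (l = -4 + (-4 + 1)*(-4) = -4 - 3*(-4) = -4 + 12 = 8)
W = -132 (W = 3*(-44) = -132)
X(R) = 1
128*(6 + (W - 29)/(X(-1) + l)) = 128*(6 + (-132 - 29)/(1 + 8)) = 128*(6 - 161/9) = 128*(-107/9) = -13696/9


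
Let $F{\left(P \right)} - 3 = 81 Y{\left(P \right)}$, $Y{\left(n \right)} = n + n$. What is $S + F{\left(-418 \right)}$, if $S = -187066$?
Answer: $-254779$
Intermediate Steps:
$Y{\left(n \right)} = 2 n$
$F{\left(P \right)} = 3 + 162 P$ ($F{\left(P \right)} = 3 + 81 \cdot 2 P = 3 + 162 P$)
$S + F{\left(-418 \right)} = -187066 + \left(3 + 162 \left(-418\right)\right) = -187066 + \left(3 - 67716\right) = -187066 - 67713 = -254779$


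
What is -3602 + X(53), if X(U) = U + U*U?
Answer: -740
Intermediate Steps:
X(U) = U + U²
-3602 + X(53) = -3602 + 53*(1 + 53) = -3602 + 53*54 = -3602 + 2862 = -740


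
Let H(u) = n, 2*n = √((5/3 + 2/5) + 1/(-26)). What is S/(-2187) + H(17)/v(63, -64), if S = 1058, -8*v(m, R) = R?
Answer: -1058/2187 + √308490/6240 ≈ -0.39476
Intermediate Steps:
v(m, R) = -R/8
n = √308490/780 (n = √((5/3 + 2/5) + 1/(-26))/2 = √((5*(⅓) + 2*(⅕)) - 1/26)/2 = √((5/3 + ⅖) - 1/26)/2 = √(31/15 - 1/26)/2 = √(791/390)/2 = (√308490/390)/2 = √308490/780 ≈ 0.71208)
H(u) = √308490/780
S/(-2187) + H(17)/v(63, -64) = 1058/(-2187) + (√308490/780)/((-⅛*(-64))) = 1058*(-1/2187) + (√308490/780)/8 = -1058/2187 + (√308490/780)*(⅛) = -1058/2187 + √308490/6240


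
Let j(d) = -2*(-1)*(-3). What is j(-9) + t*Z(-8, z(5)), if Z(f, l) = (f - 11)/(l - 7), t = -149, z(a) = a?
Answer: -2843/2 ≈ -1421.5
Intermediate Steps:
j(d) = -6 (j(d) = 2*(-3) = -6)
Z(f, l) = (-11 + f)/(-7 + l)
j(-9) + t*Z(-8, z(5)) = -6 - 149*(-11 - 8)/(-7 + 5) = -6 - 149*(-19)/(-2) = -6 - (-149)*(-19)/2 = -6 - 149*19/2 = -6 - 2831/2 = -2843/2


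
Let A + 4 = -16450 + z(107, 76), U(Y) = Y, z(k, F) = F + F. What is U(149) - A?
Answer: 16451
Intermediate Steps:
z(k, F) = 2*F
A = -16302 (A = -4 + (-16450 + 2*76) = -4 + (-16450 + 152) = -4 - 16298 = -16302)
U(149) - A = 149 - 1*(-16302) = 149 + 16302 = 16451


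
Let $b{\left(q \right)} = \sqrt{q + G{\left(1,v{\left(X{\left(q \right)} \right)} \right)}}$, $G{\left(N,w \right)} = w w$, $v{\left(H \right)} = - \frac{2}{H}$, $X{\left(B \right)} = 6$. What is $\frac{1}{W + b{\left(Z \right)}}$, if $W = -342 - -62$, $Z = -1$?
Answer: $- \frac{315}{88201} - \frac{3 i \sqrt{2}}{352804} \approx -0.0035714 - 1.2025 \cdot 10^{-5} i$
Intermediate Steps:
$G{\left(N,w \right)} = w^{2}$
$W = -280$ ($W = -342 + 62 = -280$)
$b{\left(q \right)} = \sqrt{\frac{1}{9} + q}$ ($b{\left(q \right)} = \sqrt{q + \left(- \frac{2}{6}\right)^{2}} = \sqrt{q + \left(\left(-2\right) \frac{1}{6}\right)^{2}} = \sqrt{q + \left(- \frac{1}{3}\right)^{2}} = \sqrt{q + \frac{1}{9}} = \sqrt{\frac{1}{9} + q}$)
$\frac{1}{W + b{\left(Z \right)}} = \frac{1}{-280 + \frac{\sqrt{1 + 9 \left(-1\right)}}{3}} = \frac{1}{-280 + \frac{\sqrt{1 - 9}}{3}} = \frac{1}{-280 + \frac{\sqrt{-8}}{3}} = \frac{1}{-280 + \frac{2 i \sqrt{2}}{3}}$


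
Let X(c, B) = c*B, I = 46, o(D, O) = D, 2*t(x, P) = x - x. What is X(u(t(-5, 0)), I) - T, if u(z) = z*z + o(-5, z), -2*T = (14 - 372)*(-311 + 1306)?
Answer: -178335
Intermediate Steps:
t(x, P) = 0 (t(x, P) = (x - x)/2 = (½)*0 = 0)
T = 178105 (T = -(14 - 372)*(-311 + 1306)/2 = -(-179)*995 = -½*(-356210) = 178105)
u(z) = -5 + z² (u(z) = z*z - 5 = z² - 5 = -5 + z²)
X(c, B) = B*c
X(u(t(-5, 0)), I) - T = 46*(-5 + 0²) - 1*178105 = 46*(-5 + 0) - 178105 = 46*(-5) - 178105 = -230 - 178105 = -178335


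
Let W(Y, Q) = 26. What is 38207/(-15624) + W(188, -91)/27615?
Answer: -50222861/20545560 ≈ -2.4445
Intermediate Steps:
38207/(-15624) + W(188, -91)/27615 = 38207/(-15624) + 26/27615 = 38207*(-1/15624) + 26*(1/27615) = -38207/15624 + 26/27615 = -50222861/20545560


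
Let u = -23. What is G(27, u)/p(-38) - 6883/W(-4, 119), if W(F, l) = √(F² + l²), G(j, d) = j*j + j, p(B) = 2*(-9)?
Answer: -42 - 6883*√14177/14177 ≈ -99.808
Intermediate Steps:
p(B) = -18
G(j, d) = j + j² (G(j, d) = j² + j = j + j²)
G(27, u)/p(-38) - 6883/W(-4, 119) = (27*(1 + 27))/(-18) - 6883/√((-4)² + 119²) = (27*28)*(-1/18) - 6883/√(16 + 14161) = 756*(-1/18) - 6883*√14177/14177 = -42 - 6883*√14177/14177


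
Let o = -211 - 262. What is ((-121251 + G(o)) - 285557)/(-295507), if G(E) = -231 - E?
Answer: 406566/295507 ≈ 1.3758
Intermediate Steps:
o = -473
((-121251 + G(o)) - 285557)/(-295507) = ((-121251 + (-231 - 1*(-473))) - 285557)/(-295507) = ((-121251 + (-231 + 473)) - 285557)*(-1/295507) = ((-121251 + 242) - 285557)*(-1/295507) = (-121009 - 285557)*(-1/295507) = -406566*(-1/295507) = 406566/295507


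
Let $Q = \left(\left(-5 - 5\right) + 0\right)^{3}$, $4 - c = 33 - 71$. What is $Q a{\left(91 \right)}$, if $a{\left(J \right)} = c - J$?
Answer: $49000$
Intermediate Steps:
$c = 42$ ($c = 4 - \left(33 - 71\right) = 4 - -38 = 4 + 38 = 42$)
$Q = -1000$ ($Q = \left(-10 + 0\right)^{3} = \left(-10\right)^{3} = -1000$)
$a{\left(J \right)} = 42 - J$
$Q a{\left(91 \right)} = - 1000 \left(42 - 91\right) = \left(-1000\right) \left(-49\right) = 49000$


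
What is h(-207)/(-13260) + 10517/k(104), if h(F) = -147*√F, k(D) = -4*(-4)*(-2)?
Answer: -10517/32 + 147*I*√23/4420 ≈ -328.66 + 0.1595*I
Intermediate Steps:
k(D) = -32 (k(D) = 16*(-2) = -32)
h(-207)/(-13260) + 10517/k(104) = -441*I*√23/(-13260) + 10517/(-32) = -441*I*√23*(-1/13260) + 10517*(-1/32) = -441*I*√23*(-1/13260) - 10517/32 = 147*I*√23/4420 - 10517/32 = -10517/32 + 147*I*√23/4420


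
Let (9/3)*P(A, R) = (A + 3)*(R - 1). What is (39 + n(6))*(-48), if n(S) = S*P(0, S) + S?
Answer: -3600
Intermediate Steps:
P(A, R) = (-1 + R)*(3 + A)/3 (P(A, R) = ((A + 3)*(R - 1))/3 = ((3 + A)*(-1 + R))/3 = ((-1 + R)*(3 + A))/3 = (-1 + R)*(3 + A)/3)
n(S) = S + S*(-1 + S) (n(S) = S*(-1 + S - ⅓*0 + (⅓)*0*S) + S = S*(-1 + S + 0 + 0) + S = S*(-1 + S) + S = S + S*(-1 + S))
(39 + n(6))*(-48) = (39 + 6²)*(-48) = (39 + 36)*(-48) = 75*(-48) = -3600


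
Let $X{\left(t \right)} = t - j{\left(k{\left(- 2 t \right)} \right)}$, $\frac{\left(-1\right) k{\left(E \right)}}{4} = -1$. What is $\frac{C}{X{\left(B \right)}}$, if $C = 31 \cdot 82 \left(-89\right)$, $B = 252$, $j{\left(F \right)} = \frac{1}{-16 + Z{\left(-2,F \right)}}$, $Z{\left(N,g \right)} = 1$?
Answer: $- \frac{3393570}{3781} \approx -897.53$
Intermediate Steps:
$k{\left(E \right)} = 4$ ($k{\left(E \right)} = \left(-4\right) \left(-1\right) = 4$)
$j{\left(F \right)} = - \frac{1}{15}$ ($j{\left(F \right)} = \frac{1}{-16 + 1} = \frac{1}{-15} = - \frac{1}{15}$)
$X{\left(t \right)} = \frac{1}{15} + t$ ($X{\left(t \right)} = t - - \frac{1}{15} = t + \frac{1}{15} = \frac{1}{15} + t$)
$C = -226238$ ($C = 2542 \left(-89\right) = -226238$)
$\frac{C}{X{\left(B \right)}} = - \frac{226238}{\frac{1}{15} + 252} = - \frac{226238}{\frac{3781}{15}} = \left(-226238\right) \frac{15}{3781} = - \frac{3393570}{3781}$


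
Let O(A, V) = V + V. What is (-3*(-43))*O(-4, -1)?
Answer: -258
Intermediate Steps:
O(A, V) = 2*V
(-3*(-43))*O(-4, -1) = (-3*(-43))*(2*(-1)) = 129*(-2) = -258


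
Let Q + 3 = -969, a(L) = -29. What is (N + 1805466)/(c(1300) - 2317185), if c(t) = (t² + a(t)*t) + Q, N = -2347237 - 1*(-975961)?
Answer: -434190/665857 ≈ -0.65208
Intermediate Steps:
N = -1371276 (N = -2347237 + 975961 = -1371276)
Q = -972 (Q = -3 - 969 = -972)
c(t) = -972 + t² - 29*t (c(t) = (t² - 29*t) - 972 = -972 + t² - 29*t)
(N + 1805466)/(c(1300) - 2317185) = (-1371276 + 1805466)/((-972 + 1300² - 29*1300) - 2317185) = 434190/((-972 + 1690000 - 37700) - 2317185) = 434190/(1651328 - 2317185) = 434190/(-665857) = 434190*(-1/665857) = -434190/665857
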